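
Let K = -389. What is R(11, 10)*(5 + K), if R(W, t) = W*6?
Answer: -25344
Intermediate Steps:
R(W, t) = 6*W
R(11, 10)*(5 + K) = (6*11)*(5 - 389) = 66*(-384) = -25344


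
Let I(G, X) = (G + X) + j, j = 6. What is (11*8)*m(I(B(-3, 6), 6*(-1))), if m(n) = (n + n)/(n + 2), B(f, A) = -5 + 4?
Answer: -176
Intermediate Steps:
B(f, A) = -1
I(G, X) = 6 + G + X (I(G, X) = (G + X) + 6 = 6 + G + X)
m(n) = 2*n/(2 + n) (m(n) = (2*n)/(2 + n) = 2*n/(2 + n))
(11*8)*m(I(B(-3, 6), 6*(-1))) = (11*8)*(2*(6 - 1 + 6*(-1))/(2 + (6 - 1 + 6*(-1)))) = 88*(2*(6 - 1 - 6)/(2 + (6 - 1 - 6))) = 88*(2*(-1)/(2 - 1)) = 88*(2*(-1)/1) = 88*(2*(-1)*1) = 88*(-2) = -176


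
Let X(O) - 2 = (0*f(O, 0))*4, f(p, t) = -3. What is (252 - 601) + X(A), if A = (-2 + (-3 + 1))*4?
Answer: -347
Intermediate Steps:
A = -16 (A = (-2 - 2)*4 = -4*4 = -16)
X(O) = 2 (X(O) = 2 + (0*(-3))*4 = 2 + 0*4 = 2 + 0 = 2)
(252 - 601) + X(A) = (252 - 601) + 2 = -349 + 2 = -347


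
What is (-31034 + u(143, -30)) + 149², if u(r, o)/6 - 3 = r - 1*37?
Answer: -8179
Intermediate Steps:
u(r, o) = -204 + 6*r (u(r, o) = 18 + 6*(r - 1*37) = 18 + 6*(r - 37) = 18 + 6*(-37 + r) = 18 + (-222 + 6*r) = -204 + 6*r)
(-31034 + u(143, -30)) + 149² = (-31034 + (-204 + 6*143)) + 149² = (-31034 + (-204 + 858)) + 22201 = (-31034 + 654) + 22201 = -30380 + 22201 = -8179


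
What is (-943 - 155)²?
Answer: 1205604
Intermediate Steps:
(-943 - 155)² = (-1098)² = 1205604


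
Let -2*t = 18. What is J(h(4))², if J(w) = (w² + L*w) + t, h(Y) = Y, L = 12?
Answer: 3025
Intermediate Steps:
t = -9 (t = -½*18 = -9)
J(w) = -9 + w² + 12*w (J(w) = (w² + 12*w) - 9 = -9 + w² + 12*w)
J(h(4))² = (-9 + 4² + 12*4)² = (-9 + 16 + 48)² = 55² = 3025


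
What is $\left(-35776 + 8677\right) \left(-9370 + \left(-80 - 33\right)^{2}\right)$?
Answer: $-92109501$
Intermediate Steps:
$\left(-35776 + 8677\right) \left(-9370 + \left(-80 - 33\right)^{2}\right) = - 27099 \left(-9370 + \left(-113\right)^{2}\right) = - 27099 \left(-9370 + 12769\right) = \left(-27099\right) 3399 = -92109501$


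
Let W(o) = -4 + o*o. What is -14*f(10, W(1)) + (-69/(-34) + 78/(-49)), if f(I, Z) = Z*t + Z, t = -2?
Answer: -69243/1666 ≈ -41.562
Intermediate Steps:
W(o) = -4 + o²
f(I, Z) = -Z (f(I, Z) = Z*(-2) + Z = -2*Z + Z = -Z)
-14*f(10, W(1)) + (-69/(-34) + 78/(-49)) = -(-14)*(-4 + 1²) + (-69/(-34) + 78/(-49)) = -(-14)*(-4 + 1) + (-69*(-1/34) + 78*(-1/49)) = -(-14)*(-3) + (69/34 - 78/49) = -14*3 + 729/1666 = -42 + 729/1666 = -69243/1666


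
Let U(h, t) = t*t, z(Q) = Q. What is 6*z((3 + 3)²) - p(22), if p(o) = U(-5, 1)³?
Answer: 215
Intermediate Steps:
U(h, t) = t²
p(o) = 1 (p(o) = (1²)³ = 1³ = 1)
6*z((3 + 3)²) - p(22) = 6*(3 + 3)² - 1*1 = 6*6² - 1 = 6*36 - 1 = 216 - 1 = 215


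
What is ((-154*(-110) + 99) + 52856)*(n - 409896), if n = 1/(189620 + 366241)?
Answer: -15925240285802225/555861 ≈ -2.8650e+10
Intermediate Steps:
n = 1/555861 ≈ 1.7990e-6
((-154*(-110) + 99) + 52856)*(n - 409896) = ((-154*(-110) + 99) + 52856)*(1/555861 - 409896) = ((16940 + 99) + 52856)*(-227845200455/555861) = (17039 + 52856)*(-227845200455/555861) = 69895*(-227845200455/555861) = -15925240285802225/555861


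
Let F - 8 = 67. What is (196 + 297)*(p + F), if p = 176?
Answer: 123743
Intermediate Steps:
F = 75 (F = 8 + 67 = 75)
(196 + 297)*(p + F) = (196 + 297)*(176 + 75) = 493*251 = 123743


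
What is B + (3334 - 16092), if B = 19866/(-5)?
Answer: -83656/5 ≈ -16731.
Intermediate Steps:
B = -19866/5 (B = 19866*(-1/5) = -19866/5 ≈ -3973.2)
B + (3334 - 16092) = -19866/5 + (3334 - 16092) = -19866/5 - 12758 = -83656/5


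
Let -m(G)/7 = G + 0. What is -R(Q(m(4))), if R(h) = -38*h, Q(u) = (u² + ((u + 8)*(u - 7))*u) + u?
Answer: -716072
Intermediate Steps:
m(G) = -7*G (m(G) = -7*(G + 0) = -7*G)
Q(u) = u + u² + u*(-7 + u)*(8 + u) (Q(u) = (u² + ((8 + u)*(-7 + u))*u) + u = (u² + ((-7 + u)*(8 + u))*u) + u = (u² + u*(-7 + u)*(8 + u)) + u = u + u² + u*(-7 + u)*(8 + u))
-R(Q(m(4))) = -(-38)*(-7*4)*(-55 + (-7*4)² + 2*(-7*4)) = -(-38)*(-28*(-55 + (-28)² + 2*(-28))) = -(-38)*(-28*(-55 + 784 - 56)) = -(-38)*(-28*673) = -(-38)*(-18844) = -1*716072 = -716072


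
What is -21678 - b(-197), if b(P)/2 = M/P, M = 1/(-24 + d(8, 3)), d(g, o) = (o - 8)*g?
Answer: -136658113/6304 ≈ -21678.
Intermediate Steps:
d(g, o) = g*(-8 + o) (d(g, o) = (-8 + o)*g = g*(-8 + o))
M = -1/64 (M = 1/(-24 + 8*(-8 + 3)) = 1/(-24 + 8*(-5)) = 1/(-24 - 40) = 1/(-64) = -1/64 ≈ -0.015625)
b(P) = -1/(32*P) (b(P) = 2*(-1/(64*P)) = -1/(32*P))
-21678 - b(-197) = -21678 - (-1)/(32*(-197)) = -21678 - (-1)*(-1)/(32*197) = -21678 - 1*1/6304 = -21678 - 1/6304 = -136658113/6304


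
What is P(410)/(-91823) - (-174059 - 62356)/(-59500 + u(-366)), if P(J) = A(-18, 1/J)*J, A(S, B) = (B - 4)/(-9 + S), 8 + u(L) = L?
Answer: -195407722067/49480292718 ≈ -3.9492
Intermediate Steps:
u(L) = -8 + L
A(S, B) = (-4 + B)/(-9 + S)
P(J) = J*(4/27 - 1/(27*J)) (P(J) = ((-4 + 1/J)/(-9 - 18))*J = ((-4 + 1/J)/(-27))*J = (-(-4 + 1/J)/27)*J = (4/27 - 1/(27*J))*J = J*(4/27 - 1/(27*J)))
P(410)/(-91823) - (-174059 - 62356)/(-59500 + u(-366)) = (-1/27 + (4/27)*410)/(-91823) - (-174059 - 62356)/(-59500 + (-8 - 366)) = (-1/27 + 1640/27)*(-1/91823) - (-236415)/(-59500 - 374) = (1639/27)*(-1/91823) - (-236415)/(-59874) = -1639/2479221 - (-236415)*(-1)/59874 = -1639/2479221 - 1*78805/19958 = -1639/2479221 - 78805/19958 = -195407722067/49480292718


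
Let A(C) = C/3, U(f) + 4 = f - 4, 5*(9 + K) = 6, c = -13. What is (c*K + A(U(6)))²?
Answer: 2283121/225 ≈ 10147.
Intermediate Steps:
K = -39/5 (K = -9 + (⅕)*6 = -9 + 6/5 = -39/5 ≈ -7.8000)
U(f) = -8 + f (U(f) = -4 + (f - 4) = -4 + (-4 + f) = -8 + f)
A(C) = C/3 (A(C) = C*(⅓) = C/3)
(c*K + A(U(6)))² = (-13*(-39/5) + (-8 + 6)/3)² = (507/5 + (⅓)*(-2))² = (507/5 - ⅔)² = (1511/15)² = 2283121/225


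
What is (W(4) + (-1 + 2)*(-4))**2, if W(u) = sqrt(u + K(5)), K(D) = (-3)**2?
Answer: (-4 + sqrt(13))**2 ≈ 0.15559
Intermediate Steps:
K(D) = 9
W(u) = sqrt(9 + u) (W(u) = sqrt(u + 9) = sqrt(9 + u))
(W(4) + (-1 + 2)*(-4))**2 = (sqrt(9 + 4) + (-1 + 2)*(-4))**2 = (sqrt(13) + 1*(-4))**2 = (sqrt(13) - 4)**2 = (-4 + sqrt(13))**2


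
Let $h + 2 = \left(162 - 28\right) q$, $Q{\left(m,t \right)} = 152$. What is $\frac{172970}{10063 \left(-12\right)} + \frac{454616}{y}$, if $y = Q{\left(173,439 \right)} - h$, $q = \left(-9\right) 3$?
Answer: $\frac{6780645857}{56936454} \approx 119.09$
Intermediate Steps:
$q = -27$
$h = -3620$ ($h = -2 + \left(162 - 28\right) \left(-27\right) = -2 + 134 \left(-27\right) = -2 - 3618 = -3620$)
$y = 3772$ ($y = 152 - -3620 = 152 + 3620 = 3772$)
$\frac{172970}{10063 \left(-12\right)} + \frac{454616}{y} = \frac{172970}{10063 \left(-12\right)} + \frac{454616}{3772} = \frac{172970}{-120756} + 454616 \cdot \frac{1}{3772} = 172970 \left(- \frac{1}{120756}\right) + \frac{113654}{943} = - \frac{86485}{60378} + \frac{113654}{943} = \frac{6780645857}{56936454}$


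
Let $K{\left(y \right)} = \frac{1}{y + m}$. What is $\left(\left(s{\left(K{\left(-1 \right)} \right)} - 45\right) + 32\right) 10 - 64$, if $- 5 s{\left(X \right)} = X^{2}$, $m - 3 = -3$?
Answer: $-196$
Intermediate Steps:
$m = 0$ ($m = 3 - 3 = 0$)
$K{\left(y \right)} = \frac{1}{y}$ ($K{\left(y \right)} = \frac{1}{y + 0} = \frac{1}{y}$)
$s{\left(X \right)} = - \frac{X^{2}}{5}$
$\left(\left(s{\left(K{\left(-1 \right)} \right)} - 45\right) + 32\right) 10 - 64 = \left(\left(- \frac{\left(\frac{1}{-1}\right)^{2}}{5} - 45\right) + 32\right) 10 - 64 = \left(\left(- \frac{\left(-1\right)^{2}}{5} - 45\right) + 32\right) 10 - 64 = \left(\left(\left(- \frac{1}{5}\right) 1 - 45\right) + 32\right) 10 - 64 = \left(\left(- \frac{1}{5} - 45\right) + 32\right) 10 - 64 = \left(- \frac{226}{5} + 32\right) 10 - 64 = \left(- \frac{66}{5}\right) 10 - 64 = -132 - 64 = -196$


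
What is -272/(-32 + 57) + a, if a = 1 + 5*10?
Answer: 1003/25 ≈ 40.120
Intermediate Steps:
a = 51 (a = 1 + 50 = 51)
-272/(-32 + 57) + a = -272/(-32 + 57) + 51 = -272/25 + 51 = 1003/25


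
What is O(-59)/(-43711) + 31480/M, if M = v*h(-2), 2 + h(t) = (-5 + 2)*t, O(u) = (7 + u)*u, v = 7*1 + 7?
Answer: 171981309/305977 ≈ 562.07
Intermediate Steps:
v = 14 (v = 7 + 7 = 14)
O(u) = u*(7 + u)
h(t) = -2 - 3*t (h(t) = -2 + (-5 + 2)*t = -2 - 3*t)
M = 56 (M = 14*(-2 - 3*(-2)) = 14*(-2 + 6) = 14*4 = 56)
O(-59)/(-43711) + 31480/M = -59*(7 - 59)/(-43711) + 31480/56 = -59*(-52)*(-1/43711) + 31480*(1/56) = 3068*(-1/43711) + 3935/7 = -3068/43711 + 3935/7 = 171981309/305977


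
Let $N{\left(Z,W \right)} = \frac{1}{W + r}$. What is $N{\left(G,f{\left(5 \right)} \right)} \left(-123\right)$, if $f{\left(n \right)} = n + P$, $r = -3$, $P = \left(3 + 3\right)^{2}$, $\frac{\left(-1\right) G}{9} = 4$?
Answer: $- \frac{123}{38} \approx -3.2368$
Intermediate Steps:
$G = -36$ ($G = \left(-9\right) 4 = -36$)
$P = 36$ ($P = 6^{2} = 36$)
$f{\left(n \right)} = 36 + n$ ($f{\left(n \right)} = n + 36 = 36 + n$)
$N{\left(Z,W \right)} = \frac{1}{-3 + W}$ ($N{\left(Z,W \right)} = \frac{1}{W - 3} = \frac{1}{-3 + W}$)
$N{\left(G,f{\left(5 \right)} \right)} \left(-123\right) = \frac{1}{-3 + \left(36 + 5\right)} \left(-123\right) = \frac{1}{-3 + 41} \left(-123\right) = \frac{1}{38} \left(-123\right) = - \frac{123}{38}$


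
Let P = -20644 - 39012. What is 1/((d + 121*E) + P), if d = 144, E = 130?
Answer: -1/43782 ≈ -2.2840e-5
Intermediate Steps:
P = -59656
1/((d + 121*E) + P) = 1/((144 + 121*130) - 59656) = 1/((144 + 15730) - 59656) = 1/(15874 - 59656) = 1/(-43782) = -1/43782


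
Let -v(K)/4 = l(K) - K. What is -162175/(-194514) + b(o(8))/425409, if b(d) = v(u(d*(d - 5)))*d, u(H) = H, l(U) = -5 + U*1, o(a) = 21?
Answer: 23024133485/27582668742 ≈ 0.83473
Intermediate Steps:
l(U) = -5 + U
v(K) = 20 (v(K) = -4*((-5 + K) - K) = -4*(-5) = 20)
b(d) = 20*d
-162175/(-194514) + b(o(8))/425409 = -162175/(-194514) + (20*21)/425409 = -162175*(-1/194514) + 420*(1/425409) = 162175/194514 + 140/141803 = 23024133485/27582668742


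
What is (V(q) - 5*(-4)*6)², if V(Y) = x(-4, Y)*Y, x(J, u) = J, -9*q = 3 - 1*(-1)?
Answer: 1201216/81 ≈ 14830.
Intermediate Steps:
q = -4/9 (q = -(3 - 1*(-1))/9 = -(3 + 1)/9 = -⅑*4 = -4/9 ≈ -0.44444)
V(Y) = -4*Y
(V(q) - 5*(-4)*6)² = (-4*(-4/9) - 5*(-4)*6)² = (16/9 + 20*6)² = (16/9 + 120)² = (1096/9)² = 1201216/81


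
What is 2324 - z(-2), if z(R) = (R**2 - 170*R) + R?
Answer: 1982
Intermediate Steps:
z(R) = R**2 - 169*R
2324 - z(-2) = 2324 - (-2)*(-169 - 2) = 2324 - (-2)*(-171) = 2324 - 1*342 = 2324 - 342 = 1982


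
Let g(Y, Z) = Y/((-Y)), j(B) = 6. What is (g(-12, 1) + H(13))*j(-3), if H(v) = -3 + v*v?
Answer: 990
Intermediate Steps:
H(v) = -3 + v²
g(Y, Z) = -1 (g(Y, Z) = Y*(-1/Y) = -1)
(g(-12, 1) + H(13))*j(-3) = (-1 + (-3 + 13²))*6 = (-1 + (-3 + 169))*6 = (-1 + 166)*6 = 165*6 = 990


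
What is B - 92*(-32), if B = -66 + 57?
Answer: 2935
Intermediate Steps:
B = -9
B - 92*(-32) = -9 - 92*(-32) = -9 + 2944 = 2935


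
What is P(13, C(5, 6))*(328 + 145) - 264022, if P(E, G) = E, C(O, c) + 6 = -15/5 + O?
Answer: -257873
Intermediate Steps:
C(O, c) = -9 + O (C(O, c) = -6 + (-15/5 + O) = -6 + (-3*1 + O) = -6 + (-3 + O) = -9 + O)
P(13, C(5, 6))*(328 + 145) - 264022 = 13*(328 + 145) - 264022 = 13*473 - 264022 = 6149 - 264022 = -257873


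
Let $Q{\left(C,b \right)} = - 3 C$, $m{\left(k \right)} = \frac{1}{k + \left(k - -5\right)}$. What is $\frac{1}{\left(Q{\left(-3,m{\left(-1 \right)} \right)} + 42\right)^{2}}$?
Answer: $\frac{1}{2601} \approx 0.00038447$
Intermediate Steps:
$m{\left(k \right)} = \frac{1}{5 + 2 k}$ ($m{\left(k \right)} = \frac{1}{k + \left(k + 5\right)} = \frac{1}{k + \left(5 + k\right)} = \frac{1}{5 + 2 k}$)
$\frac{1}{\left(Q{\left(-3,m{\left(-1 \right)} \right)} + 42\right)^{2}} = \frac{1}{\left(\left(-3\right) \left(-3\right) + 42\right)^{2}} = \frac{1}{\left(9 + 42\right)^{2}} = \frac{1}{51^{2}} = \frac{1}{2601}$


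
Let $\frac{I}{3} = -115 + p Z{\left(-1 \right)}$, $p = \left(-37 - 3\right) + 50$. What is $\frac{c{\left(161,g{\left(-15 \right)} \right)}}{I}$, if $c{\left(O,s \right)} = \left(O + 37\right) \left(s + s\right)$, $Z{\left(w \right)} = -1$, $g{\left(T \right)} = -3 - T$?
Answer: $- \frac{1584}{125} \approx -12.672$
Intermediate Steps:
$p = 10$ ($p = -40 + 50 = 10$)
$c{\left(O,s \right)} = 2 s \left(37 + O\right)$ ($c{\left(O,s \right)} = \left(37 + O\right) 2 s = 2 s \left(37 + O\right)$)
$I = -375$ ($I = 3 \left(-115 + 10 \left(-1\right)\right) = 3 \left(-115 - 10\right) = 3 \left(-125\right) = -375$)
$\frac{c{\left(161,g{\left(-15 \right)} \right)}}{I} = \frac{2 \left(-3 - -15\right) \left(37 + 161\right)}{-375} = 2 \left(-3 + 15\right) 198 \left(- \frac{1}{375}\right) = 2 \cdot 12 \cdot 198 \left(- \frac{1}{375}\right) = 4752 \left(- \frac{1}{375}\right) = - \frac{1584}{125}$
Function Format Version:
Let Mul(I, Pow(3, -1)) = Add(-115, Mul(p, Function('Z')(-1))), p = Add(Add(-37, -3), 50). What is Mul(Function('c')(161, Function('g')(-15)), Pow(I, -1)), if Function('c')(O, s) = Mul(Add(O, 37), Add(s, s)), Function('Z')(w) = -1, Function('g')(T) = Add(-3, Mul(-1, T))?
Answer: Rational(-1584, 125) ≈ -12.672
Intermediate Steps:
p = 10 (p = Add(-40, 50) = 10)
Function('c')(O, s) = Mul(2, s, Add(37, O)) (Function('c')(O, s) = Mul(Add(37, O), Mul(2, s)) = Mul(2, s, Add(37, O)))
I = -375 (I = Mul(3, Add(-115, Mul(10, -1))) = Mul(3, Add(-115, -10)) = Mul(3, -125) = -375)
Mul(Function('c')(161, Function('g')(-15)), Pow(I, -1)) = Mul(Mul(2, Add(-3, Mul(-1, -15)), Add(37, 161)), Pow(-375, -1)) = Mul(Mul(2, Add(-3, 15), 198), Rational(-1, 375)) = Mul(Mul(2, 12, 198), Rational(-1, 375)) = Mul(4752, Rational(-1, 375)) = Rational(-1584, 125)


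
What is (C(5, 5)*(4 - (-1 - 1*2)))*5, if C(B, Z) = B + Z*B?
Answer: 1050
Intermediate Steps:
C(B, Z) = B + B*Z
(C(5, 5)*(4 - (-1 - 1*2)))*5 = ((5*(1 + 5))*(4 - (-1 - 1*2)))*5 = ((5*6)*(4 - (-1 - 2)))*5 = (30*(4 - 1*(-3)))*5 = (30*(4 + 3))*5 = (30*7)*5 = 210*5 = 1050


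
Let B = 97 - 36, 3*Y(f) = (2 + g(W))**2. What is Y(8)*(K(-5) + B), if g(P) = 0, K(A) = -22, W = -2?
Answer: 52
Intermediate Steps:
Y(f) = 4/3 (Y(f) = (2 + 0)**2/3 = (1/3)*2**2 = (1/3)*4 = 4/3)
B = 61
Y(8)*(K(-5) + B) = 4*(-22 + 61)/3 = (4/3)*39 = 52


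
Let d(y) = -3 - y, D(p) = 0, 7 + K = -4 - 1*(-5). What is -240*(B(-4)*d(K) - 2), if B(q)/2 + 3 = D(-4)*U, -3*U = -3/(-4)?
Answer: 4800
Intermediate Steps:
K = -6 (K = -7 + (-4 - 1*(-5)) = -7 + (-4 + 5) = -7 + 1 = -6)
U = -1/4 (U = -(-1)/(-4) = -(-1)*(-1)/4 = -1/3*3/4 = -1/4 ≈ -0.25000)
B(q) = -6 (B(q) = -6 + 2*(0*(-1/4)) = -6 + 2*0 = -6 + 0 = -6)
-240*(B(-4)*d(K) - 2) = -240*(-6*(-3 - 1*(-6)) - 2) = -240*(-6*(-3 + 6) - 2) = -240*(-6*3 - 2) = -240*(-18 - 2) = -240*(-20) = 4800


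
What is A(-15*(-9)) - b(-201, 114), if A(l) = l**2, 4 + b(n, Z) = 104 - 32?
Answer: 18157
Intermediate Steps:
b(n, Z) = 68 (b(n, Z) = -4 + (104 - 32) = -4 + 72 = 68)
A(-15*(-9)) - b(-201, 114) = (-15*(-9))**2 - 1*68 = 135**2 - 68 = 18225 - 68 = 18157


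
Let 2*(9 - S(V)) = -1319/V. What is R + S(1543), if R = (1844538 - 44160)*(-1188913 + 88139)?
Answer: -6115863476848099/3086 ≈ -1.9818e+12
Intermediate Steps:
R = -1981809292572 (R = 1800378*(-1100774) = -1981809292572)
S(V) = 9 + 1319/(2*V) (S(V) = 9 - (-1319)/(2*V) = 9 + 1319/(2*V))
R + S(1543) = -1981809292572 + (9 + (1319/2)/1543) = -1981809292572 + (9 + (1319/2)*(1/1543)) = -1981809292572 + (9 + 1319/3086) = -1981809292572 + 29093/3086 = -6115863476848099/3086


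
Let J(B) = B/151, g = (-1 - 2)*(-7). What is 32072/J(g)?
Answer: 4842872/21 ≈ 2.3061e+5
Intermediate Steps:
g = 21 (g = -3*(-7) = 21)
J(B) = B/151 (J(B) = B*(1/151) = B/151)
32072/J(g) = 32072/(((1/151)*21)) = 32072/(21/151) = 32072*(151/21) = 4842872/21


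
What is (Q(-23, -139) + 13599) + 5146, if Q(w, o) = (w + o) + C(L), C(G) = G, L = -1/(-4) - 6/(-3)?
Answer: 74341/4 ≈ 18585.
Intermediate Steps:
L = 9/4 (L = -1*(-¼) - 6*(-⅓) = ¼ + 2 = 9/4 ≈ 2.2500)
Q(w, o) = 9/4 + o + w (Q(w, o) = (w + o) + 9/4 = (o + w) + 9/4 = 9/4 + o + w)
(Q(-23, -139) + 13599) + 5146 = ((9/4 - 139 - 23) + 13599) + 5146 = (-639/4 + 13599) + 5146 = 53757/4 + 5146 = 74341/4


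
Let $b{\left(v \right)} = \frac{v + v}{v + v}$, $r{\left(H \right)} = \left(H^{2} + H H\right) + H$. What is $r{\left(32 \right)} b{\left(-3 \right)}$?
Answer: $2080$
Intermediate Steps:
$r{\left(H \right)} = H + 2 H^{2}$ ($r{\left(H \right)} = \left(H^{2} + H^{2}\right) + H = 2 H^{2} + H = H + 2 H^{2}$)
$b{\left(v \right)} = 1$ ($b{\left(v \right)} = \frac{2 v}{2 v} = 2 v \frac{1}{2 v} = 1$)
$r{\left(32 \right)} b{\left(-3 \right)} = 32 \left(1 + 2 \cdot 32\right) 1 = 32 \left(1 + 64\right) 1 = 32 \cdot 65 \cdot 1 = 2080 \cdot 1 = 2080$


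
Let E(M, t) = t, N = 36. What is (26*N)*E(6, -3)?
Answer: -2808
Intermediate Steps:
(26*N)*E(6, -3) = (26*36)*(-3) = 936*(-3) = -2808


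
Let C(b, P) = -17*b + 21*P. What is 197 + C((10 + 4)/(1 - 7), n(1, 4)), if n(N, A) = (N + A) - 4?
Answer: 773/3 ≈ 257.67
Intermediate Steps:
n(N, A) = -4 + A + N (n(N, A) = (A + N) - 4 = -4 + A + N)
197 + C((10 + 4)/(1 - 7), n(1, 4)) = 197 + (-17*(10 + 4)/(1 - 7) + 21*(-4 + 4 + 1)) = 197 + (-238/(-6) + 21*1) = 197 + (-238*(-1)/6 + 21) = 197 + (-17*(-7/3) + 21) = 197 + (119/3 + 21) = 197 + 182/3 = 773/3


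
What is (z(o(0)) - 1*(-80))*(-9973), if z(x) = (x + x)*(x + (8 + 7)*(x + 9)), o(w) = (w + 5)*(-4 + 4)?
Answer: -797840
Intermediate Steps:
o(w) = 0 (o(w) = (5 + w)*0 = 0)
z(x) = 2*x*(135 + 16*x) (z(x) = (2*x)*(x + 15*(9 + x)) = (2*x)*(x + (135 + 15*x)) = (2*x)*(135 + 16*x) = 2*x*(135 + 16*x))
(z(o(0)) - 1*(-80))*(-9973) = (2*0*(135 + 16*0) - 1*(-80))*(-9973) = (2*0*(135 + 0) + 80)*(-9973) = (2*0*135 + 80)*(-9973) = (0 + 80)*(-9973) = 80*(-9973) = -797840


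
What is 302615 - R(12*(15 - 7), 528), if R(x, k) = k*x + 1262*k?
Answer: -414409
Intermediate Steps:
R(x, k) = 1262*k + k*x
302615 - R(12*(15 - 7), 528) = 302615 - 528*(1262 + 12*(15 - 7)) = 302615 - 528*(1262 + 12*8) = 302615 - 528*(1262 + 96) = 302615 - 528*1358 = 302615 - 1*717024 = 302615 - 717024 = -414409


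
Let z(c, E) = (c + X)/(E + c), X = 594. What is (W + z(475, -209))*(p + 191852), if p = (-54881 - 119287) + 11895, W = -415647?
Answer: -3270284795107/266 ≈ -1.2294e+10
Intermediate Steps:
z(c, E) = (594 + c)/(E + c) (z(c, E) = (c + 594)/(E + c) = (594 + c)/(E + c))
p = -162273 (p = -174168 + 11895 = -162273)
(W + z(475, -209))*(p + 191852) = (-415647 + (594 + 475)/(-209 + 475))*(-162273 + 191852) = (-415647 + 1069/266)*29579 = -110561033/266*29579 = -3270284795107/266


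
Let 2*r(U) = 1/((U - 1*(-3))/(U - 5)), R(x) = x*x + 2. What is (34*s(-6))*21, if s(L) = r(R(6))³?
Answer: 12829509/275684 ≈ 46.537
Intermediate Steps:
R(x) = 2 + x² (R(x) = x² + 2 = 2 + x²)
r(U) = (-5 + U)/(2*(3 + U)) (r(U) = 1/(2*(((U - 1*(-3))/(U - 5)))) = 1/(2*(((U + 3)/(-5 + U)))) = 1/(2*(((3 + U)/(-5 + U)))) = ((-5 + U)/(3 + U))/2 = (-5 + U)/(2*(3 + U)))
s(L) = 35937/551368 (s(L) = ((-5 + (2 + 6²))/(2*(3 + (2 + 6²))))³ = ((-5 + (2 + 36))/(2*(3 + (2 + 36))))³ = ((-5 + 38)/(2*(3 + 38)))³ = ((½)*33/41)³ = ((½)*(1/41)*33)³ = (33/82)³ = 35937/551368)
(34*s(-6))*21 = (34*(35937/551368))*21 = (610929/275684)*21 = 12829509/275684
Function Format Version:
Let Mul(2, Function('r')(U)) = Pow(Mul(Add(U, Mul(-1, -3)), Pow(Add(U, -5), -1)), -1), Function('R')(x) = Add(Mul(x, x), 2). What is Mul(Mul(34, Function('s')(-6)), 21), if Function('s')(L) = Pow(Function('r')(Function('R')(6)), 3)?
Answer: Rational(12829509, 275684) ≈ 46.537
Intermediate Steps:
Function('R')(x) = Add(2, Pow(x, 2)) (Function('R')(x) = Add(Pow(x, 2), 2) = Add(2, Pow(x, 2)))
Function('r')(U) = Mul(Rational(1, 2), Pow(Add(3, U), -1), Add(-5, U)) (Function('r')(U) = Mul(Rational(1, 2), Pow(Mul(Add(U, Mul(-1, -3)), Pow(Add(U, -5), -1)), -1)) = Mul(Rational(1, 2), Pow(Mul(Add(U, 3), Pow(Add(-5, U), -1)), -1)) = Mul(Rational(1, 2), Pow(Mul(Add(3, U), Pow(Add(-5, U), -1)), -1)) = Mul(Rational(1, 2), Pow(Mul(Pow(Add(-5, U), -1), Add(3, U)), -1)) = Mul(Rational(1, 2), Mul(Pow(Add(3, U), -1), Add(-5, U))) = Mul(Rational(1, 2), Pow(Add(3, U), -1), Add(-5, U)))
Function('s')(L) = Rational(35937, 551368) (Function('s')(L) = Pow(Mul(Rational(1, 2), Pow(Add(3, Add(2, Pow(6, 2))), -1), Add(-5, Add(2, Pow(6, 2)))), 3) = Pow(Mul(Rational(1, 2), Pow(Add(3, Add(2, 36)), -1), Add(-5, Add(2, 36))), 3) = Pow(Mul(Rational(1, 2), Pow(Add(3, 38), -1), Add(-5, 38)), 3) = Pow(Mul(Rational(1, 2), Pow(41, -1), 33), 3) = Pow(Mul(Rational(1, 2), Rational(1, 41), 33), 3) = Pow(Rational(33, 82), 3) = Rational(35937, 551368))
Mul(Mul(34, Function('s')(-6)), 21) = Mul(Mul(34, Rational(35937, 551368)), 21) = Mul(Rational(610929, 275684), 21) = Rational(12829509, 275684)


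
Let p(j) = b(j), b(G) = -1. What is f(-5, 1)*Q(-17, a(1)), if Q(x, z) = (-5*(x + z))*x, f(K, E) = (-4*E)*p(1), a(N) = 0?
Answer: -5780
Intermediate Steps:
p(j) = -1
f(K, E) = 4*E (f(K, E) = -4*E*(-1) = 4*E)
Q(x, z) = x*(-5*x - 5*z) (Q(x, z) = (-5*x - 5*z)*x = x*(-5*x - 5*z))
f(-5, 1)*Q(-17, a(1)) = (4*1)*(-5*(-17)*(-17 + 0)) = 4*(-5*(-17)*(-17)) = 4*(-1445) = -5780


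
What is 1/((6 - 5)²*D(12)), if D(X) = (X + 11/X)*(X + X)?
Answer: 1/310 ≈ 0.0032258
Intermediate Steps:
D(X) = 2*X*(X + 11/X) (D(X) = (X + 11/X)*(2*X) = 2*X*(X + 11/X))
1/((6 - 5)²*D(12)) = 1/((6 - 5)²*(22 + 2*12²)) = 1/(1²*(22 + 2*144)) = 1/(1*(22 + 288)) = 1/(1*310) = 1/310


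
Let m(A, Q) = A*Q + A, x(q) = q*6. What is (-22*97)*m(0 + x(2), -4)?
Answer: 76824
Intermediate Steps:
x(q) = 6*q
m(A, Q) = A + A*Q
(-22*97)*m(0 + x(2), -4) = (-22*97)*((0 + 6*2)*(1 - 4)) = -2134*(0 + 12)*(-3) = -25608*(-3) = -2134*(-36) = 76824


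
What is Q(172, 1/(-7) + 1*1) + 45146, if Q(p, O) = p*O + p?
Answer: 318258/7 ≈ 45465.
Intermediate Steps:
Q(p, O) = p + O*p (Q(p, O) = O*p + p = p + O*p)
Q(172, 1/(-7) + 1*1) + 45146 = 172*(1 + (1/(-7) + 1*1)) + 45146 = 172*(1 + (-1/7 + 1)) + 45146 = 172*(1 + 6/7) + 45146 = 172*(13/7) + 45146 = 2236/7 + 45146 = 318258/7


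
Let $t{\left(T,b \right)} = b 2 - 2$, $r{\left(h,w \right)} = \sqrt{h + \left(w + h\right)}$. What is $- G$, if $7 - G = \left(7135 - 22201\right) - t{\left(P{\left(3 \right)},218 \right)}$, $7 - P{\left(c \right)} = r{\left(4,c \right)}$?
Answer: $-15507$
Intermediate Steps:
$r{\left(h,w \right)} = \sqrt{w + 2 h}$ ($r{\left(h,w \right)} = \sqrt{h + \left(h + w\right)} = \sqrt{w + 2 h}$)
$P{\left(c \right)} = 7 - \sqrt{8 + c}$ ($P{\left(c \right)} = 7 - \sqrt{c + 2 \cdot 4} = 7 - \sqrt{c + 8} = 7 - \sqrt{8 + c}$)
$t{\left(T,b \right)} = -2 + 2 b$ ($t{\left(T,b \right)} = 2 b - 2 = -2 + 2 b$)
$G = 15507$ ($G = 7 - \left(\left(7135 - 22201\right) - \left(-2 + 2 \cdot 218\right)\right) = 7 - \left(\left(7135 - 22201\right) - \left(-2 + 436\right)\right) = 7 - \left(-15066 - 434\right) = 7 - -15500 = 7 + 15500 = 15507$)
$- G = \left(-1\right) 15507 = -15507$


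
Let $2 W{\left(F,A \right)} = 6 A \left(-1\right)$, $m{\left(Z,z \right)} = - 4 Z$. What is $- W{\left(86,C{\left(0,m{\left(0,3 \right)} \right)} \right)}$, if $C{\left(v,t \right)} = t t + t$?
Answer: $0$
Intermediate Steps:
$C{\left(v,t \right)} = t + t^{2}$ ($C{\left(v,t \right)} = t^{2} + t = t + t^{2}$)
$W{\left(F,A \right)} = - 3 A$ ($W{\left(F,A \right)} = \frac{6 A \left(-1\right)}{2} = \frac{\left(-6\right) A}{2} = - 3 A$)
$- W{\left(86,C{\left(0,m{\left(0,3 \right)} \right)} \right)} = - \left(-3\right) \left(-4\right) 0 \left(1 - 0\right) = - \left(-3\right) 0 \left(1 + 0\right) = - \left(-3\right) 0 \cdot 1 = - \left(-3\right) 0 = \left(-1\right) 0 = 0$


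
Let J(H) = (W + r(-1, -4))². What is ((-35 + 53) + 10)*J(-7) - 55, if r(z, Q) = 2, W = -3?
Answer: -27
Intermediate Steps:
J(H) = 1 (J(H) = (-3 + 2)² = (-1)² = 1)
((-35 + 53) + 10)*J(-7) - 55 = ((-35 + 53) + 10)*1 - 55 = (18 + 10)*1 - 55 = 28*1 - 55 = 28 - 55 = -27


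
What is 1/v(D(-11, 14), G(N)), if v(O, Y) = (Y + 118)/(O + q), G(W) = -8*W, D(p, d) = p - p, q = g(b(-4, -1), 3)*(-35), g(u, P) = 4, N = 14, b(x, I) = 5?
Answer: -70/3 ≈ -23.333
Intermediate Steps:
q = -140 (q = 4*(-35) = -140)
D(p, d) = 0
v(O, Y) = (118 + Y)/(-140 + O) (v(O, Y) = (Y + 118)/(O - 140) = (118 + Y)/(-140 + O))
1/v(D(-11, 14), G(N)) = 1/((118 - 8*14)/(-140 + 0)) = 1/((118 - 112)/(-140)) = 1/(-1/140*6) = 1/(-3/70) = -70/3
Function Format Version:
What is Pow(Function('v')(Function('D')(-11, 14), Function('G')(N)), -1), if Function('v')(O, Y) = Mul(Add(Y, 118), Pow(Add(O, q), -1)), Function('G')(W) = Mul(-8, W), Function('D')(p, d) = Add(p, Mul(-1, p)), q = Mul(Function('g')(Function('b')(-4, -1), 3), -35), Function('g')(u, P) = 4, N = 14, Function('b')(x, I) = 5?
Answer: Rational(-70, 3) ≈ -23.333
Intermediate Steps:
q = -140 (q = Mul(4, -35) = -140)
Function('D')(p, d) = 0
Function('v')(O, Y) = Mul(Pow(Add(-140, O), -1), Add(118, Y)) (Function('v')(O, Y) = Mul(Add(Y, 118), Pow(Add(O, -140), -1)) = Mul(Add(118, Y), Pow(Add(-140, O), -1)) = Mul(Pow(Add(-140, O), -1), Add(118, Y)))
Pow(Function('v')(Function('D')(-11, 14), Function('G')(N)), -1) = Pow(Mul(Pow(Add(-140, 0), -1), Add(118, Mul(-8, 14))), -1) = Pow(Mul(Pow(-140, -1), Add(118, -112)), -1) = Pow(Mul(Rational(-1, 140), 6), -1) = Pow(Rational(-3, 70), -1) = Rational(-70, 3)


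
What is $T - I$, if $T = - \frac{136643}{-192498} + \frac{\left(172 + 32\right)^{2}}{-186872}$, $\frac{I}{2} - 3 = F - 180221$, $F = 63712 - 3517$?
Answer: $\frac{1079383619945213}{4496560782} \approx 2.4005 \cdot 10^{5}$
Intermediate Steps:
$F = 60195$ ($F = 63712 - 3517 = 60195$)
$I = -240046$ ($I = 6 + 2 \left(60195 - 180221\right) = 6 + 2 \left(-120026\right) = 6 - 240052 = -240046$)
$T = \frac{2190469241}{4496560782}$ ($T = \left(-136643\right) \left(- \frac{1}{192498}\right) + 204^{2} \left(- \frac{1}{186872}\right) = \frac{136643}{192498} + 41616 \left(- \frac{1}{186872}\right) = \frac{136643}{192498} - \frac{5202}{23359} = \frac{2190469241}{4496560782} \approx 0.48714$)
$T - I = \frac{2190469241}{4496560782} - -240046 = \frac{2190469241}{4496560782} + 240046 = \frac{1079383619945213}{4496560782}$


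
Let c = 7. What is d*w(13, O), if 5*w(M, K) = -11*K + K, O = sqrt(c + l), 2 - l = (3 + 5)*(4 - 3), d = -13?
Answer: 26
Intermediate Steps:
l = -6 (l = 2 - (3 + 5)*(4 - 3) = 2 - 8 = -6)
O = 1 (O = sqrt(7 - 6) = sqrt(1) = 1)
w(M, K) = -2*K (w(M, K) = (-11*K + K)/5 = (-10*K)/5 = -2*K)
d*w(13, O) = -(-26) = -13*(-2) = 26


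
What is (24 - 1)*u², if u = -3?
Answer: 207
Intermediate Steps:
(24 - 1)*u² = (24 - 1)*(-3)² = 23*9 = 207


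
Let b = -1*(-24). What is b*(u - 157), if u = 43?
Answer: -2736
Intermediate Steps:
b = 24
b*(u - 157) = 24*(43 - 157) = 24*(-114) = -2736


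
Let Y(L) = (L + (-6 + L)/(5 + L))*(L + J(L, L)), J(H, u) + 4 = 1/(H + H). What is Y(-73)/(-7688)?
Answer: -54922055/76326464 ≈ -0.71957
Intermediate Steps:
J(H, u) = -4 + 1/(2*H) (J(H, u) = -4 + 1/(H + H) = -4 + 1/(2*H))
Y(L) = (L + (-6 + L)/(5 + L))*(-4 + L + 1/(2*L)) (Y(L) = (L + (-6 + L)/(5 + L))*(L + (-4 + 1/(2*L))) = (L + (-6 + L)/(5 + L))*(-4 + L + 1/(2*L)))
Y(-73)/(-7688) = ((-3 + (-73)⁴ + 2*(-73)³ + 27*(-73) - 59/2*(-73)²)/((-73)*(5 - 73)))/(-7688) = -1/73*(-3 + 28398241 + 2*(-389017) - 1971 - 59/2*5329)/(-68)*(-1/7688) = -1/73*(-1/68)*(-3 + 28398241 - 778034 - 1971 - 314411/2)*(-1/7688) = -1/73*(-1/68)*54922055/2*(-1/7688) = (54922055/9928)*(-1/7688) = -54922055/76326464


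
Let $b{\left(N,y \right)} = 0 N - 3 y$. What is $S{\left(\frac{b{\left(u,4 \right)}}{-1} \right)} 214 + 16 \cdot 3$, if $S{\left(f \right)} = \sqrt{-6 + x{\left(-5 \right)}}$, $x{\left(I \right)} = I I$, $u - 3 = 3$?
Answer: $48 + 214 \sqrt{19} \approx 980.8$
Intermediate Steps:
$u = 6$ ($u = 3 + 3 = 6$)
$x{\left(I \right)} = I^{2}$
$b{\left(N,y \right)} = - 3 y$ ($b{\left(N,y \right)} = 0 - 3 y = - 3 y$)
$S{\left(f \right)} = \sqrt{19}$ ($S{\left(f \right)} = \sqrt{-6 + \left(-5\right)^{2}} = \sqrt{-6 + 25} = \sqrt{19}$)
$S{\left(\frac{b{\left(u,4 \right)}}{-1} \right)} 214 + 16 \cdot 3 = \sqrt{19} \cdot 214 + 16 \cdot 3 = 214 \sqrt{19} + 48 = 48 + 214 \sqrt{19}$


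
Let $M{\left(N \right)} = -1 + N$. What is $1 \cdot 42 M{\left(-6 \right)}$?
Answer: $-294$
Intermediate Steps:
$1 \cdot 42 M{\left(-6 \right)} = 1 \cdot 42 \left(-1 - 6\right) = 42 \left(-7\right) = -294$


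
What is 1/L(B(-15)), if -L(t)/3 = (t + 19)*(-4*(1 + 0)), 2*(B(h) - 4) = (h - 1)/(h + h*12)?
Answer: 65/17972 ≈ 0.0036167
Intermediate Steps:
B(h) = 4 + (-1 + h)/(26*h) (B(h) = 4 + ((h - 1)/(h + h*12))/2 = 4 + ((-1 + h)/(h + 12*h))/2 = 4 + ((-1 + h)/((13*h)))/2 = 4 + ((-1 + h)*(1/(13*h)))/2 = 4 + ((-1 + h)/(13*h))/2 = 4 + (-1 + h)/(26*h))
L(t) = 228 + 12*t (L(t) = -3*(t + 19)*(-4*(1 + 0)) = -3*(19 + t)*(-4*1) = -3*(19 + t)*(-4) = -3*(-76 - 4*t) = 228 + 12*t)
1/L(B(-15)) = 1/(228 + 12*((1/26)*(-1 + 105*(-15))/(-15))) = 1/(228 + 12*((1/26)*(-1/15)*(-1 - 1575))) = 1/(228 + 12*((1/26)*(-1/15)*(-1576))) = 1/(228 + 12*(788/195)) = 1/(228 + 3152/65) = 1/(17972/65) = 65/17972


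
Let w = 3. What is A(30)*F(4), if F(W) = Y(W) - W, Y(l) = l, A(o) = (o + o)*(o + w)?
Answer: 0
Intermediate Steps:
A(o) = 2*o*(3 + o) (A(o) = (o + o)*(o + 3) = (2*o)*(3 + o) = 2*o*(3 + o))
F(W) = 0 (F(W) = W - W = 0)
A(30)*F(4) = (2*30*(3 + 30))*0 = (2*30*33)*0 = 1980*0 = 0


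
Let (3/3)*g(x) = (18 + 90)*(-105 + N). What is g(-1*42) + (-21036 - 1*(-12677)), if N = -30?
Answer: -22939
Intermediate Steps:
g(x) = -14580 (g(x) = (18 + 90)*(-105 - 30) = 108*(-135) = -14580)
g(-1*42) + (-21036 - 1*(-12677)) = -14580 + (-21036 - 1*(-12677)) = -14580 + (-21036 + 12677) = -14580 - 8359 = -22939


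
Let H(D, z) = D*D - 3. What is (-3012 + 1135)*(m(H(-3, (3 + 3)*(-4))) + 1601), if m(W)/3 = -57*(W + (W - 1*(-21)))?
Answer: 7586834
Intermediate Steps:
H(D, z) = -3 + D² (H(D, z) = D² - 3 = -3 + D²)
m(W) = -3591 - 342*W (m(W) = 3*(-57*(W + (W - 1*(-21)))) = 3*(-57*(W + (W + 21))) = 3*(-57*(W + (21 + W))) = 3*(-57*(21 + 2*W)) = 3*(-1197 - 114*W) = -3591 - 342*W)
(-3012 + 1135)*(m(H(-3, (3 + 3)*(-4))) + 1601) = (-3012 + 1135)*((-3591 - 342*(-3 + (-3)²)) + 1601) = -1877*((-3591 - 342*(-3 + 9)) + 1601) = -1877*((-3591 - 342*6) + 1601) = -1877*((-3591 - 2052) + 1601) = -1877*(-5643 + 1601) = -1877*(-4042) = 7586834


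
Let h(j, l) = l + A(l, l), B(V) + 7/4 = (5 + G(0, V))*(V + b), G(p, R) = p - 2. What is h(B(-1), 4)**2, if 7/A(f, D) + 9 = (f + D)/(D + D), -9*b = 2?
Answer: 625/64 ≈ 9.7656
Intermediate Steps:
b = -2/9 (b = -1/9*2 = -2/9 ≈ -0.22222)
A(f, D) = 7/(-9 + (D + f)/(2*D)) (A(f, D) = 7/(-9 + (f + D)/(D + D)) = 7/(-9 + (D + f)/((2*D))) = 7/(-9 + (D + f)*(1/(2*D))) = 7/(-9 + (D + f)/(2*D)))
G(p, R) = -2 + p
B(V) = -29/12 + 3*V (B(V) = -7/4 + (5 + (-2 + 0))*(V - 2/9) = -7/4 + (5 - 2)*(-2/9 + V) = -7/4 + 3*(-2/9 + V) = -7/4 + (-2/3 + 3*V) = -29/12 + 3*V)
h(j, l) = -7/8 + l (h(j, l) = l + 14*l/(l - 17*l) = l + 14*l/((-16*l)) = l + 14*l*(-1/(16*l)) = l - 7/8 = -7/8 + l)
h(B(-1), 4)**2 = (-7/8 + 4)**2 = (25/8)**2 = 625/64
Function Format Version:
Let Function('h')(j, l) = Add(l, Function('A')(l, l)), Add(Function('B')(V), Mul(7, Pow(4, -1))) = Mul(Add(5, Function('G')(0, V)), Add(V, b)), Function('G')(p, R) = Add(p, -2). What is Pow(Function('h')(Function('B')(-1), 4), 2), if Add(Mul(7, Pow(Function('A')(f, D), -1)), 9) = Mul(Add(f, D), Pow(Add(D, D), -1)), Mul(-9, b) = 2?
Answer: Rational(625, 64) ≈ 9.7656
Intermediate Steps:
b = Rational(-2, 9) (b = Mul(Rational(-1, 9), 2) = Rational(-2, 9) ≈ -0.22222)
Function('A')(f, D) = Mul(7, Pow(Add(-9, Mul(Rational(1, 2), Pow(D, -1), Add(D, f))), -1)) (Function('A')(f, D) = Mul(7, Pow(Add(-9, Mul(Add(f, D), Pow(Add(D, D), -1))), -1)) = Mul(7, Pow(Add(-9, Mul(Add(D, f), Pow(Mul(2, D), -1))), -1)) = Mul(7, Pow(Add(-9, Mul(Add(D, f), Mul(Rational(1, 2), Pow(D, -1)))), -1)) = Mul(7, Pow(Add(-9, Mul(Rational(1, 2), Pow(D, -1), Add(D, f))), -1)))
Function('G')(p, R) = Add(-2, p)
Function('B')(V) = Add(Rational(-29, 12), Mul(3, V)) (Function('B')(V) = Add(Rational(-7, 4), Mul(Add(5, Add(-2, 0)), Add(V, Rational(-2, 9)))) = Add(Rational(-7, 4), Mul(Add(5, -2), Add(Rational(-2, 9), V))) = Add(Rational(-7, 4), Mul(3, Add(Rational(-2, 9), V))) = Add(Rational(-7, 4), Add(Rational(-2, 3), Mul(3, V))) = Add(Rational(-29, 12), Mul(3, V)))
Function('h')(j, l) = Add(Rational(-7, 8), l) (Function('h')(j, l) = Add(l, Mul(14, l, Pow(Add(l, Mul(-17, l)), -1))) = Add(l, Mul(14, l, Pow(Mul(-16, l), -1))) = Add(l, Mul(14, l, Mul(Rational(-1, 16), Pow(l, -1)))) = Add(l, Rational(-7, 8)) = Add(Rational(-7, 8), l))
Pow(Function('h')(Function('B')(-1), 4), 2) = Pow(Add(Rational(-7, 8), 4), 2) = Pow(Rational(25, 8), 2) = Rational(625, 64)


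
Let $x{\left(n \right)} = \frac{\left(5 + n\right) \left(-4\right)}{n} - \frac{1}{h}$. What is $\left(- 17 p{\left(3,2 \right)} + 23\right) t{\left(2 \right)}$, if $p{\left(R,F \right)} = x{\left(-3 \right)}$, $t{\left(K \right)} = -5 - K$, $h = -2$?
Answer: $\frac{1295}{6} \approx 215.83$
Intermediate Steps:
$x{\left(n \right)} = \frac{1}{2} + \frac{-20 - 4 n}{n}$ ($x{\left(n \right)} = \frac{\left(5 + n\right) \left(-4\right)}{n} - \frac{1}{-2} = \frac{-20 - 4 n}{n} - - \frac{1}{2} = \frac{-20 - 4 n}{n} + \frac{1}{2} = \frac{1}{2} + \frac{-20 - 4 n}{n}$)
$p{\left(R,F \right)} = \frac{19}{6}$ ($p{\left(R,F \right)} = - \frac{7}{2} - \frac{20}{-3} = - \frac{7}{2} - - \frac{20}{3} = - \frac{7}{2} + \frac{20}{3} = \frac{19}{6}$)
$\left(- 17 p{\left(3,2 \right)} + 23\right) t{\left(2 \right)} = \left(\left(-17\right) \frac{19}{6} + 23\right) \left(-5 - 2\right) = \left(- \frac{323}{6} + 23\right) \left(-5 - 2\right) = \left(- \frac{185}{6}\right) \left(-7\right) = \frac{1295}{6}$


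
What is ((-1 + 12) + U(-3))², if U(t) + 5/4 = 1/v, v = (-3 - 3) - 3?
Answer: 120409/1296 ≈ 92.908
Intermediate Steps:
v = -9 (v = -6 - 3 = -9)
U(t) = -49/36 (U(t) = -5/4 + 1/(-9) = -5/4 - ⅑ = -49/36)
((-1 + 12) + U(-3))² = ((-1 + 12) - 49/36)² = (11 - 49/36)² = (347/36)² = 120409/1296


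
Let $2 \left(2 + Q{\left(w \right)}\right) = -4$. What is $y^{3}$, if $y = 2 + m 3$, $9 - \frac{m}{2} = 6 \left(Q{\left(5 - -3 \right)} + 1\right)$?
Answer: $4410944$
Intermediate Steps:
$Q{\left(w \right)} = -4$ ($Q{\left(w \right)} = -2 + \frac{1}{2} \left(-4\right) = -2 - 2 = -4$)
$m = 54$ ($m = 18 - 2 \cdot 6 \left(-4 + 1\right) = 18 - 2 \cdot 6 \left(-3\right) = 18 - -36 = 18 + 36 = 54$)
$y = 164$ ($y = 2 + 54 \cdot 3 = 2 + 162 = 164$)
$y^{3} = 164^{3} = 4410944$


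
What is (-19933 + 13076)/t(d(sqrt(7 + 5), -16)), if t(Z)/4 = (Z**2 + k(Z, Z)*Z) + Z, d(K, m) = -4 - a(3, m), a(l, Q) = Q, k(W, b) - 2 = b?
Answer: -6857/1296 ≈ -5.2909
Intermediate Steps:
k(W, b) = 2 + b
d(K, m) = -4 - m
t(Z) = 4*Z + 4*Z**2 + 4*Z*(2 + Z) (t(Z) = 4*((Z**2 + (2 + Z)*Z) + Z) = 4*((Z**2 + Z*(2 + Z)) + Z) = 4*(Z + Z**2 + Z*(2 + Z)) = 4*Z + 4*Z**2 + 4*Z*(2 + Z))
(-19933 + 13076)/t(d(sqrt(7 + 5), -16)) = (-19933 + 13076)/((4*(-4 - 1*(-16))*(3 + 2*(-4 - 1*(-16))))) = -6857*1/(4*(-4 + 16)*(3 + 2*(-4 + 16))) = -6857*1/(48*(3 + 2*12)) = -6857*1/(48*(3 + 24)) = -6857/(4*12*27) = -6857/1296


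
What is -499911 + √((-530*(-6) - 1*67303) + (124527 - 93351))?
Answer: -499911 + I*√32947 ≈ -4.9991e+5 + 181.51*I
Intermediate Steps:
-499911 + √((-530*(-6) - 1*67303) + (124527 - 93351)) = -499911 + √((3180 - 67303) + 31176) = -499911 + √(-64123 + 31176) = -499911 + √(-32947) = -499911 + I*√32947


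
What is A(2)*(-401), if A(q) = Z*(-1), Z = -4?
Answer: -1604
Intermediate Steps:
A(q) = 4 (A(q) = -4*(-1) = 4)
A(2)*(-401) = 4*(-401) = -1604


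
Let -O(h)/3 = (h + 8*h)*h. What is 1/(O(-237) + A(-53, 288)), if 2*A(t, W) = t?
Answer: -2/3033179 ≈ -6.5937e-7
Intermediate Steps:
A(t, W) = t/2
O(h) = -27*h² (O(h) = -3*(h + 8*h)*h = -3*9*h*h = -27*h²)
1/(O(-237) + A(-53, 288)) = 1/(-27*(-237)² + (½)*(-53)) = 1/(-27*56169 - 53/2) = 1/(-1516563 - 53/2) = 1/(-3033179/2) = -2/3033179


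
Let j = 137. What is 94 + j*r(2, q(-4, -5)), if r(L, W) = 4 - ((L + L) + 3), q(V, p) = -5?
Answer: -317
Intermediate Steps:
r(L, W) = 1 - 2*L (r(L, W) = 4 - (2*L + 3) = 4 - (3 + 2*L) = 4 + (-3 - 2*L) = 1 - 2*L)
94 + j*r(2, q(-4, -5)) = 94 + 137*(1 - 2*2) = 94 + 137*(1 - 4) = 94 + 137*(-3) = 94 - 411 = -317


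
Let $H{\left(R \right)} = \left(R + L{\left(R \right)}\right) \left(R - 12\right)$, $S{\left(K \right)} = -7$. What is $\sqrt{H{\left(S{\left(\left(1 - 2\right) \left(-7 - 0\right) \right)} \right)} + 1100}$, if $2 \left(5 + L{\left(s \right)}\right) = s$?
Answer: $\frac{\sqrt{5578}}{2} \approx 37.343$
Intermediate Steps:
$L{\left(s \right)} = -5 + \frac{s}{2}$
$H{\left(R \right)} = \left(-12 + R\right) \left(-5 + \frac{3 R}{2}\right)$ ($H{\left(R \right)} = \left(R + \left(-5 + \frac{R}{2}\right)\right) \left(R - 12\right) = \left(-5 + \frac{3 R}{2}\right) \left(-12 + R\right) = \left(-12 + R\right) \left(-5 + \frac{3 R}{2}\right)$)
$\sqrt{H{\left(S{\left(\left(1 - 2\right) \left(-7 - 0\right) \right)} \right)} + 1100} = \sqrt{\left(60 - -161 + \frac{3 \left(-7\right)^{2}}{2}\right) + 1100} = \sqrt{\left(60 + 161 + \frac{3}{2} \cdot 49\right) + 1100} = \sqrt{\left(60 + 161 + \frac{147}{2}\right) + 1100} = \sqrt{\frac{589}{2} + 1100} = \sqrt{\frac{2789}{2}} = \frac{\sqrt{5578}}{2}$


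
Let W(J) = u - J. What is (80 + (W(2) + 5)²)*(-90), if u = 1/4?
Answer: -65205/8 ≈ -8150.6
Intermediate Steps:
u = ¼ ≈ 0.25000
W(J) = ¼ - J
(80 + (W(2) + 5)²)*(-90) = (80 + ((¼ - 1*2) + 5)²)*(-90) = (80 + ((¼ - 2) + 5)²)*(-90) = (80 + (-7/4 + 5)²)*(-90) = (80 + (13/4)²)*(-90) = (80 + 169/16)*(-90) = (1449/16)*(-90) = -65205/8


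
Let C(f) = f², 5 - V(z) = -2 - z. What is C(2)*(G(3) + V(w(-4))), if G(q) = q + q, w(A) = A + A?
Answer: 20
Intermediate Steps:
w(A) = 2*A
G(q) = 2*q
V(z) = 7 + z (V(z) = 5 - (-2 - z) = 5 + (2 + z) = 7 + z)
C(2)*(G(3) + V(w(-4))) = 2²*(2*3 + (7 + 2*(-4))) = 4*(6 + (7 - 8)) = 4*(6 - 1) = 4*5 = 20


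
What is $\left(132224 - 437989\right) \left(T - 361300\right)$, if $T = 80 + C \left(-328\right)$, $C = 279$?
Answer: $138429599980$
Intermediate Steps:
$T = -91432$ ($T = 80 + 279 \left(-328\right) = 80 - 91512 = -91432$)
$\left(132224 - 437989\right) \left(T - 361300\right) = \left(132224 - 437989\right) \left(-91432 - 361300\right) = \left(-305765\right) \left(-452732\right) = 138429599980$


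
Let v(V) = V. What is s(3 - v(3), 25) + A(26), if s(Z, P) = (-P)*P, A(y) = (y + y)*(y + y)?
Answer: 2079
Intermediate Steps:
A(y) = 4*y² (A(y) = (2*y)*(2*y) = 4*y²)
s(Z, P) = -P²
s(3 - v(3), 25) + A(26) = -1*25² + 4*26² = -1*625 + 4*676 = -625 + 2704 = 2079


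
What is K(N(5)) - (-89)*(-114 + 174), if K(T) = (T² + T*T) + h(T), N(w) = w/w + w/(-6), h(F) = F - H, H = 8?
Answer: 47990/9 ≈ 5332.2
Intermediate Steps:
h(F) = -8 + F (h(F) = F - 1*8 = F - 8 = -8 + F)
N(w) = 1 - w/6 (N(w) = 1 + w*(-⅙) = 1 - w/6)
K(T) = -8 + T + 2*T² (K(T) = (T² + T*T) + (-8 + T) = (T² + T²) + (-8 + T) = 2*T² + (-8 + T) = -8 + T + 2*T²)
K(N(5)) - (-89)*(-114 + 174) = (-8 + (1 - ⅙*5) + 2*(1 - ⅙*5)²) - (-89)*(-114 + 174) = (-8 + (1 - ⅚) + 2*(1 - ⅚)²) - (-89)*60 = (-8 + ⅙ + 2*(⅙)²) - 1*(-5340) = (-8 + ⅙ + 2*(1/36)) + 5340 = (-8 + ⅙ + 1/18) + 5340 = -70/9 + 5340 = 47990/9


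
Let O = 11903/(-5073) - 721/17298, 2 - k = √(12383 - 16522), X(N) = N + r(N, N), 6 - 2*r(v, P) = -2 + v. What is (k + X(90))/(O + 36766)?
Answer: 87752754/63257023487 - 29250918*I*√4139/1075369399279 ≈ 0.0013872 - 0.00175*I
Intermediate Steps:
r(v, P) = 4 - v/2 (r(v, P) = 3 - (-2 + v)/2 = 3 + (1 - v/2) = 4 - v/2)
X(N) = 4 + N/2 (X(N) = N + (4 - N/2) = 4 + N/2)
k = 2 - I*√4139 (k = 2 - √(12383 - 16522) = 2 - √(-4139) = 2 - I*√4139 ≈ 2.0 - 64.335*I)
O = -69851909/29250918 (O = 11903*(-1/5073) - 721*1/17298 = -11903/5073 - 721/17298 = -69851909/29250918 ≈ -2.3880)
(k + X(90))/(O + 36766) = ((2 - I*√4139) + (4 + (½)*90))/(-69851909/29250918 + 36766) = ((2 - I*√4139) + (4 + 45))/(1075369399279/29250918) = ((2 - I*√4139) + 49)*(29250918/1075369399279) = (51 - I*√4139)*(29250918/1075369399279) = 87752754/63257023487 - 29250918*I*√4139/1075369399279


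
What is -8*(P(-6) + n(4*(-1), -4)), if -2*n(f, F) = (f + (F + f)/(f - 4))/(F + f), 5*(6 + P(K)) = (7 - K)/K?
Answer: 1589/30 ≈ 52.967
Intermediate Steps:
P(K) = -6 + (7 - K)/(5*K) (P(K) = -6 + ((7 - K)/K)/5 = -6 + (7 - K)/(5*K))
n(f, F) = -(f + (F + f)/(-4 + f))/(2*(F + f)) (n(f, F) = -(f + (F + f)/(f - 4))/(2*(F + f)) = -(f + (F + f)/(-4 + f))/(2*(F + f)))
-8*(P(-6) + n(4*(-1), -4)) = -8*((⅕)*(7 - 31*(-6))/(-6) + (-1*(-4) - (4*(-1))² + 3*(4*(-1)))/(2*((4*(-1))² - 4*(-4) - 16*(-1) - 16*(-1)))) = -8*((⅕)*(-⅙)*(7 + 186) + (4 - 1*(-4)² + 3*(-4))/(2*((-4)² + 16 - 4*(-4) - 4*(-4)))) = -8*((⅕)*(-⅙)*193 + (4 - 1*16 - 12)/(2*(16 + 16 + 16 + 16))) = -8*(-193/30 + (½)*(4 - 16 - 12)/64) = -8*(-193/30 + (½)*(1/64)*(-24)) = -8*(-193/30 - 3/16) = -8*(-1589/240) = 1589/30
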